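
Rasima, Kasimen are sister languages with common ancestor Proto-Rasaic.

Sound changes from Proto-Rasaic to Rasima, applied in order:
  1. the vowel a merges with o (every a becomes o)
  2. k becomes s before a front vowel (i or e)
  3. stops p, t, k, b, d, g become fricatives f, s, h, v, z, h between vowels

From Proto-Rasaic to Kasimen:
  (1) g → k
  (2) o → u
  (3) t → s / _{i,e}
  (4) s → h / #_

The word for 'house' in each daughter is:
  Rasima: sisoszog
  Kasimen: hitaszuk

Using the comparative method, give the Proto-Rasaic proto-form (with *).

*sitaszog

Position 7: Rasima has o, Kasimen has u. Taking the neighbouring segments as reconstructed: Rasima o could go back to *a or *o; Kasimen u could go back to *o or *u — the one source consistent with every daughter is *o.
Position 1: Rasima has s, Kasimen has h. Taking the neighbouring segments as reconstructed: Rasima s could go back to *k or *s; Kasimen h could go back to *t or *s or *h — the one source consistent with every daughter is *s.
Verify the candidate proto-form against each daughter:
Rasima: start from *sitaszog.
  rule 1 (vowel merger): sitaszog → sitoszog
  rule 2: no change — sitoszog
  rule 3 (intervocalic lenition): sitoszog → sisoszog
  ⇒ Rasima sisoszog
Kasimen: *sitaszog
  sitaszog → sitaszok   [unconditioned shift]
  sitaszok → sitaszuk   [vowel merger]
  sitaszuk (rule 3 does not apply)
  sitaszuk → hitaszuk   [debuccalisation]
  giving Kasimen hitaszuk.
No other proto-form is consistent with every reflex, so the reconstruction is *sitaszog.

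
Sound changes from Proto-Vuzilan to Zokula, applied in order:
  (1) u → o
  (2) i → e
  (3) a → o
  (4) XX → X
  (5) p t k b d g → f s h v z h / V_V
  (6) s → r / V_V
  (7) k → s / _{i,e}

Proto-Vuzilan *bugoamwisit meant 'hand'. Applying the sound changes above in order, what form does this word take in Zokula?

bohomweret

Zokula: *bugoamwisit
  bugoamwisit → bogoamwisit   [vowel merger]
  bogoamwisit → bogoamweset   [vowel merger]
  bogoamweset → bogoomweset   [vowel merger]
  bogoomweset → bogomweset   [degemination]
  bogomweset → bohomweset   [intervocalic lenition]
  bohomweset → bohomweret   [rhotacism]
  bohomweret (rule 7 does not apply)
  giving Zokula bohomweret.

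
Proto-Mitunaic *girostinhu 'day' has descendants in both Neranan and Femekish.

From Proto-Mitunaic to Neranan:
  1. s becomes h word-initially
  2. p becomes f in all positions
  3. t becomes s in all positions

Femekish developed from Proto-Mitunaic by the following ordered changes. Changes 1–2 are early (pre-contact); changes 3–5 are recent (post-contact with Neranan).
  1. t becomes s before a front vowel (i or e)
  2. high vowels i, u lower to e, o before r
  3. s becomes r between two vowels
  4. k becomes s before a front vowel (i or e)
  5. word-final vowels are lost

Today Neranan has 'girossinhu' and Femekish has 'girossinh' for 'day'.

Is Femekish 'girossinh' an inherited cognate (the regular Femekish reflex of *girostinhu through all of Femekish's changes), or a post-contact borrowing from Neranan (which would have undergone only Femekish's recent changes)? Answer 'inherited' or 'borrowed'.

If inherited, *girostinhu would pass through all of Femekish's changes:
Femekish: *girostinhu
  girostinhu → girossinhu   [palatalisation]
  girossinhu → gerossinhu   [pre-rhotic lowering]
  gerossinhu (rule 3 does not apply)
  gerossinhu (rule 4 does not apply)
  gerossinhu → gerossinh   [apocope]
  giving Femekish gerossinh.
If borrowed from Neranan 'girossinhu' after the early changes, it would undergo only the recent ones:
  rule 3 (rhotacism): no change (girossinhu)
  rule 4 (palatalisation): no change (girossinhu)
  rule 5 (apocope): girossinhu → girossinh
  ⇒ as a loan: girossinh
Femekish 'girossinh' matches the loan outcome 'girossinh', not the inherited 'gerossinh' — it skipped the early Femekish changes, so it was borrowed from Neranan.

borrowed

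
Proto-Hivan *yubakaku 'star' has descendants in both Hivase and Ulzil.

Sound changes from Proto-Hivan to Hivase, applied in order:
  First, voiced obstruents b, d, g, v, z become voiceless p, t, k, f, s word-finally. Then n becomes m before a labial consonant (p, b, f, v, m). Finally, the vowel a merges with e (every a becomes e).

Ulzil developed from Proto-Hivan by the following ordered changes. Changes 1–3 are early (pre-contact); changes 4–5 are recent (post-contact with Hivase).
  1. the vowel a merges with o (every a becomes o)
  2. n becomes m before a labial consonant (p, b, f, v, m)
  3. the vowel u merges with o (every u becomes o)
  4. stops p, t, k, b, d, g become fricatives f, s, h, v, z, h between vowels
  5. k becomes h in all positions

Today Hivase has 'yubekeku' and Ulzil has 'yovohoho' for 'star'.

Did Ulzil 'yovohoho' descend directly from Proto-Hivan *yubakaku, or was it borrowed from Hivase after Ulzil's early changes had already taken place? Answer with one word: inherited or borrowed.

If inherited, *yubakaku would pass through all of Ulzil's changes:
Ulzil: start from *yubakaku.
  rule 1 (vowel merger): yubakaku → yubokoku
  rule 2: no change — yubokoku
  rule 3 (vowel merger): yubokoku → yobokoko
  rule 4 (intervocalic lenition): yobokoko → yovohoho
  rule 5: no change — yovohoho
  ⇒ Ulzil yovohoho
If borrowed from Hivase 'yubekeku' after the early changes, it would undergo only the recent ones:
  rule 4 (intervocalic lenition): yubekeku → yuvehehu
  rule 5 (unconditioned shift): no change (yuvehehu)
  ⇒ as a loan: yuvehehu
Ulzil 'yovohoho' matches the inherited outcome exactly, so it is an inherited cognate, not a loan.

inherited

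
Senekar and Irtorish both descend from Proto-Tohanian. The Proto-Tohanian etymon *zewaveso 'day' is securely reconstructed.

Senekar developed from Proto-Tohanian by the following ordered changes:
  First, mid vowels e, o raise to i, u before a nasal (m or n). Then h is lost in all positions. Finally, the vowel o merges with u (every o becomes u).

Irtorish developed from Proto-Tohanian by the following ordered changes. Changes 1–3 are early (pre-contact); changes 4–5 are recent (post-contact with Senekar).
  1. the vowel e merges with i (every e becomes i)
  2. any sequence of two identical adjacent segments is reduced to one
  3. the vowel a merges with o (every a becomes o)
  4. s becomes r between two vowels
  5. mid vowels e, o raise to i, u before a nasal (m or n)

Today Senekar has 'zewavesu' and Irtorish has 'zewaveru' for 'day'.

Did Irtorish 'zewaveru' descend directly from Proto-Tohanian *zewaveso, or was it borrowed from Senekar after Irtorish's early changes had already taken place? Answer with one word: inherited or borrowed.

If inherited, *zewaveso would pass through all of Irtorish's changes:
Irtorish: *zewaveso > ziwaviso > ziwoviso > ziwoviro  (by vowel merger, vowel merger, rhotacism)
If borrowed from Senekar 'zewavesu' after the early changes, it would undergo only the recent ones:
  rule 4 (rhotacism): zewavesu → zewaveru
  rule 5 (pre-nasal raising): no change (zewaveru)
  ⇒ as a loan: zewaveru
Irtorish 'zewaveru' matches the loan outcome 'zewaveru', not the inherited 'ziwoviro' — it skipped the early Irtorish changes, so it was borrowed from Senekar.

borrowed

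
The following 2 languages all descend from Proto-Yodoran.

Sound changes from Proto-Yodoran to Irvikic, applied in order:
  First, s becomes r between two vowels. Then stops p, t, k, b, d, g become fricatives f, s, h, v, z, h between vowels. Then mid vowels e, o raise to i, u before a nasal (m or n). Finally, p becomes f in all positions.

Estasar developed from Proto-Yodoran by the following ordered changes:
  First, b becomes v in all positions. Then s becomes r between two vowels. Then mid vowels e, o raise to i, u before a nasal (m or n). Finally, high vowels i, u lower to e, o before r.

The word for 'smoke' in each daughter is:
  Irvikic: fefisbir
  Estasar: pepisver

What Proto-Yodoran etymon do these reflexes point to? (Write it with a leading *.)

*pepisbir

Position 1: Irvikic has f, Estasar has p. Estasar preserves p here (none of its changes turn any other segment into p), so the proto-segment is *p.
Position 7: Irvikic has i, Estasar has e. Taking the neighbouring segments as reconstructed: Irvikic i can only go back to *i; Estasar e could go back to *e or *i — the one source consistent with every daughter is *i.
Position 6: Irvikic has b, Estasar has v. Irvikic preserves b here (none of its changes turn any other segment into b), so the proto-segment is *b.
Verify the candidate proto-form against each daughter:
Irvikic: *pepisbir
  pepisbir (rule 1 does not apply)
  pepisbir → pefisbir   [intervocalic lenition]
  pefisbir (rule 3 does not apply)
  pefisbir → fefisbir   [unconditioned shift]
  giving Irvikic fefisbir.
Estasar: *pepisbir > pepisvir > pepisver  (by unconditioned shift, pre-rhotic lowering)
Only *pepisbir yields all of Irvikic fefisbir, Estasar pepisver.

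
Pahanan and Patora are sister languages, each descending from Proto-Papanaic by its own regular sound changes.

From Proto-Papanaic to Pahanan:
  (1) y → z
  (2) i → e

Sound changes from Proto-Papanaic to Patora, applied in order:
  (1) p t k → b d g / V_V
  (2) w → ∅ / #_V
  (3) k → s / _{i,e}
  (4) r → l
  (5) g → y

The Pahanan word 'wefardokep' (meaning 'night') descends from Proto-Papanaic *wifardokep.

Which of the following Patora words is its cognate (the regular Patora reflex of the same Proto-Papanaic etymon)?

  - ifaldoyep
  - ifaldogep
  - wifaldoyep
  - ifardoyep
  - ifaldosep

ifaldoyep

Patora: start from *wifardokep.
  rule 1 (intervocalic voicing): wifardokep → wifardogep
  rule 2 (glide loss): wifardogep → ifardogep
  rule 3: no change — ifardogep
  rule 4 (unconditioned shift): ifardogep → ifaldogep
  rule 5 (unconditioned shift): ifaldogep → ifaldoyep
  ⇒ Patora ifaldoyep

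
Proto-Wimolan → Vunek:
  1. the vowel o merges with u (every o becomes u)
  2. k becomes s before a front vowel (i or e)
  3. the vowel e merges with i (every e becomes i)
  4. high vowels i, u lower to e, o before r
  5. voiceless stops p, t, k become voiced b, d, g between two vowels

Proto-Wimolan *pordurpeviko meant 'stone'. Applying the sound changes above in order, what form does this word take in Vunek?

Vunek: start from *pordurpeviko.
  rule 1 (vowel merger): pordurpeviko → purdurpeviku
  rule 2: no change — purdurpeviku
  rule 3 (vowel merger): purdurpeviku → purdurpiviku
  rule 4 (pre-rhotic lowering): purdurpiviku → pordorpiviku
  rule 5 (intervocalic voicing): pordorpiviku → pordorpivigu
  ⇒ Vunek pordorpivigu

pordorpivigu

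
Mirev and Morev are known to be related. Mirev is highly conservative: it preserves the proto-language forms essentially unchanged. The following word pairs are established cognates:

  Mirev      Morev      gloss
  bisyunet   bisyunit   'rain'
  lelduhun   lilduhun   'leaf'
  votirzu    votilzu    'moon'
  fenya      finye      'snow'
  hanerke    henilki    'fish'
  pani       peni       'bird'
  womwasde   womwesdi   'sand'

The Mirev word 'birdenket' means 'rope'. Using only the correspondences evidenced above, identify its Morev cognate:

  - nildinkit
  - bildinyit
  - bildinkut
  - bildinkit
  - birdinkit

votirzu ~ votilzu, hanerke ~ henilki — Mirev r corresponds to Morev l after a vowel, before a consonant other than r, m, n, p, b, f, v.
fenya ~ finye — Mirev e corresponds to Morev i after a consonant, before a nasal.
bisyunet ~ bisyunit, lelduhun ~ lilduhun — Mirev e corresponds to Morev i after a consonant, before a consonant other than r, m, n, p, b, f, v.
Applying these to Mirev 'birdenket':
  birdenket → bildenket   (r→l after a vowel, before a consonant other than r, m, n, p, b, f, v)
  bildenket → bildinket   (e→i after a consonant, before a nasal)
  bildinket → bildinkit   (e→i after a consonant, before a consonant other than r, m, n, p, b, f, v)
So the Morev cognate is 'bildinkit'.

bildinkit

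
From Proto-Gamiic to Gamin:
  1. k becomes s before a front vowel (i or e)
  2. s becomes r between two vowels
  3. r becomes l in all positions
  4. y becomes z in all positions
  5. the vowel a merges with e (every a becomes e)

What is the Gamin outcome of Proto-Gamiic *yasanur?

zelenul

Gamin: *yasanur > yaranur > yalanul > zalanul > zelenul  (by rhotacism, unconditioned shift, unconditioned shift, vowel merger)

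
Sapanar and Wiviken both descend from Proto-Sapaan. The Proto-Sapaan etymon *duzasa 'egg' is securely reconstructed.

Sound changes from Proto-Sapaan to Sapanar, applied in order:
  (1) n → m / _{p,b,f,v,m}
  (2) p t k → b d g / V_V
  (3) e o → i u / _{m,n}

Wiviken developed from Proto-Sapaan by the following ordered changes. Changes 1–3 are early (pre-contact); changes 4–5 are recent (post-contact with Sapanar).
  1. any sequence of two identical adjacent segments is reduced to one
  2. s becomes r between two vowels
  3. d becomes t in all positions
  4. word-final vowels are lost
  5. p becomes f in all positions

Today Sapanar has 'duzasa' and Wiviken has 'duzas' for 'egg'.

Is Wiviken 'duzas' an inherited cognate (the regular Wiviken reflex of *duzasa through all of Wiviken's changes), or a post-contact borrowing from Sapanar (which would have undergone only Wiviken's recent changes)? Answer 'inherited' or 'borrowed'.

If inherited, *duzasa would pass through all of Wiviken's changes:
Wiviken: *duzasa
  duzasa (rule 1 does not apply)
  duzasa → duzara   [rhotacism]
  duzara → tuzara   [unconditioned shift]
  tuzara → tuzar   [apocope]
  tuzar (rule 5 does not apply)
  giving Wiviken tuzar.
If borrowed from Sapanar 'duzasa' after the early changes, it would undergo only the recent ones:
  rule 4 (apocope): duzasa → duzas
  rule 5 (unconditioned shift): no change (duzas)
  ⇒ as a loan: duzas
Wiviken 'duzas' matches the loan outcome 'duzas', not the inherited 'tuzar' — it skipped the early Wiviken changes, so it was borrowed from Sapanar.

borrowed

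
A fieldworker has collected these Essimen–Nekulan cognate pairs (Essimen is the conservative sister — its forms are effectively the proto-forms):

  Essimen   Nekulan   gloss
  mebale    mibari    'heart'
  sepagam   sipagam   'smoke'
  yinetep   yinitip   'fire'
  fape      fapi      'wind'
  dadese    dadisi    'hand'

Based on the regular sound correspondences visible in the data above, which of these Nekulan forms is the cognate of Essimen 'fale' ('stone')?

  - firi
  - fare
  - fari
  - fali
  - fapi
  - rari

mebale ~ mibari — Essimen l corresponds to Nekulan r between vowels (before a front vowel).
mebale ~ mibari, fape ~ fapi — Essimen e corresponds to Nekulan i word-finally.
Applying these to Essimen 'fale':
  fale → fare   (l→r between vowels (before a front vowel))
  fare → fari   (e→i word-finally)
So the Nekulan cognate is 'fari'.

fari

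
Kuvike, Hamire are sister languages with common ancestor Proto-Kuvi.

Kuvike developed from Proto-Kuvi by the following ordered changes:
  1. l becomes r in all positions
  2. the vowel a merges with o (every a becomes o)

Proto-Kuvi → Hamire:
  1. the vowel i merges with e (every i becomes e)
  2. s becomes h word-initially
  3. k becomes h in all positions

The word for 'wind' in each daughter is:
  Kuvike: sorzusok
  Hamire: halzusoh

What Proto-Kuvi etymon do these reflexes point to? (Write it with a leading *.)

Position 8: Kuvike has k, Hamire has h. Kuvike preserves k here (none of its changes turn any other segment into k), so the proto-segment is *k.
Position 3: Kuvike has r, Hamire has l. Hamire preserves l here (none of its changes turn any other segment into l), so the proto-segment is *l.
Continuing position by position gives *salzusok; check it forward:
Kuvike: start from *salzusok.
  rule 1 (unconditioned shift): salzusok → sarzusok
  rule 2 (vowel merger): sarzusok → sorzusok
  ⇒ Kuvike sorzusok
Hamire: *salzusok > halzusok > halzusoh  (by debuccalisation, unconditioned shift)
*salzusok is the unique common source.

*salzusok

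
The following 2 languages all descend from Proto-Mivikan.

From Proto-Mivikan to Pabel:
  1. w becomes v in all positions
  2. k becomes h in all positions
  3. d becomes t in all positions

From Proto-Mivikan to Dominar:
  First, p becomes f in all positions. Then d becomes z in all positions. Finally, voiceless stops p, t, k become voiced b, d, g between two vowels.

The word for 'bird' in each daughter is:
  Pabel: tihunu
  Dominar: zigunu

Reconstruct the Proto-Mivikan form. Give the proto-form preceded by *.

*dikunu

Position 3: Pabel has h, Dominar has g. Taking the neighbouring segments as reconstructed: Pabel h could go back to *k or *h; Dominar g could go back to *k or *g — the one source consistent with every daughter is *k.
Position 1: Pabel has t, Dominar has z. Taking the neighbouring segments as reconstructed: Pabel t could go back to *t or *d; Dominar z could go back to *d or *z — the one source consistent with every daughter is *d.
This points to *dikunu. Verify forward in each daughter:
Pabel: *dikunu
  dikunu (rule 1 does not apply)
  dikunu → dihunu   [unconditioned shift]
  dihunu → tihunu   [unconditioned shift]
  giving Pabel tihunu.
Dominar: *dikunu
  dikunu (rule 1 does not apply)
  dikunu → zikunu   [unconditioned shift]
  zikunu → zigunu   [intervocalic voicing]
  giving Dominar zigunu.
*dikunu is the unique common source.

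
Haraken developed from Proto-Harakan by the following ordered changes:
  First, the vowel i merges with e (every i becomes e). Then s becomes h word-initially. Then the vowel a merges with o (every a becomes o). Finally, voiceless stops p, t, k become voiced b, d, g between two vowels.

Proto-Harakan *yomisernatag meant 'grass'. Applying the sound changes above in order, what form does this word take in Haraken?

yomesernodog

Haraken: *yomisernatag > yomesernatag > yomesernotog > yomesernodog  (by vowel merger, vowel merger, intervocalic voicing)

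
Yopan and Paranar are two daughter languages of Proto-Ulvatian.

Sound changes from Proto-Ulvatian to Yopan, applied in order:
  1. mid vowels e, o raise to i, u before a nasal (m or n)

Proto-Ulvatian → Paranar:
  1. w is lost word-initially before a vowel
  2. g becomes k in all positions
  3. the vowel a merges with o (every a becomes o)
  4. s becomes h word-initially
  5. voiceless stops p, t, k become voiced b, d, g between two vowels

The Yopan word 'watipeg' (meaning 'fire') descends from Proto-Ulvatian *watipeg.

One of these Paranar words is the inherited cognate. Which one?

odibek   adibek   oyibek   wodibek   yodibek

odibek

Paranar: *watipeg > atipeg > atipek > otipek > odibek  (by glide loss, unconditioned shift, vowel merger, intervocalic voicing)
The other candidates each miss or misapply at least one Paranar change.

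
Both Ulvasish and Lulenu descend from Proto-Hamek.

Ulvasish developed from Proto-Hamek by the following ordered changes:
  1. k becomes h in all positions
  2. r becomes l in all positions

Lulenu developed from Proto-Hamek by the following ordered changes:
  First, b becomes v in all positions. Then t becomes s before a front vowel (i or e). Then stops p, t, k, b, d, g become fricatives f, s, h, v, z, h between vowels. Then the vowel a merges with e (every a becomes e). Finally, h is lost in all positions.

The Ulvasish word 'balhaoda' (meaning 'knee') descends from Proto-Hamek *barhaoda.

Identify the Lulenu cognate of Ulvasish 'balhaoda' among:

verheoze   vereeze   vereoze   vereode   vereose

Lulenu: start from *barhaoda.
  rule 1 (unconditioned shift): barhaoda → varhaoda
  rule 2: no change — varhaoda
  rule 3 (intervocalic lenition): varhaoda → varhaoza
  rule 4 (vowel merger): varhaoza → verheoze
  rule 5 (h-loss): verheoze → vereoze
  ⇒ Lulenu vereoze
The other candidates each miss or misapply at least one Lulenu change.

vereoze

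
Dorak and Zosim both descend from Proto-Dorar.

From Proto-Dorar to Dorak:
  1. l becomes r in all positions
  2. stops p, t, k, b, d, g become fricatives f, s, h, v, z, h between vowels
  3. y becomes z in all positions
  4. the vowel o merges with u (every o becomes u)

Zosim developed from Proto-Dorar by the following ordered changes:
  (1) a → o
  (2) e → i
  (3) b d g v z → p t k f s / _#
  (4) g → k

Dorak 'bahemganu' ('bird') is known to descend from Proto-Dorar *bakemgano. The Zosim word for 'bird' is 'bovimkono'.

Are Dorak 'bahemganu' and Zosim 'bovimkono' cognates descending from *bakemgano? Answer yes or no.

Derive the expected Zosim reflex of *bakemgano:
Zosim: start from *bakemgano.
  rule 1 (vowel merger): bakemgano → bokemgono
  rule 2 (vowel merger): bokemgono → bokimgono
  rule 3: no change — bokimgono
  rule 4 (unconditioned shift): bokimgono → bokimkono
  ⇒ Zosim bokimkono
The regular Zosim reflex would be 'bokimkono', but the attested form is 'bovimkono'. The correspondence is irregular, so they are not cognates (the Zosim form has a different source).

no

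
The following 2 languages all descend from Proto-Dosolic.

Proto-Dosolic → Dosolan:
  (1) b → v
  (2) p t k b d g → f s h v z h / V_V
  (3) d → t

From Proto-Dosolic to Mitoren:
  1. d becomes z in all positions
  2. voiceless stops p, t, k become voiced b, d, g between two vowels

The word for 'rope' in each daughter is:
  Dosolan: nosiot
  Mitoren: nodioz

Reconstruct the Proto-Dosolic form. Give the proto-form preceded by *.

*notiod

Position 3: Dosolan has s, Mitoren has d. In Mitoren, d can only continue *t, so the proto-segment is *t.
Position 6: Dosolan has t, Mitoren has z. Taking the neighbouring segments as reconstructed: Dosolan t could go back to *t or *d; Mitoren z could go back to *d or *z — the one source consistent with every daughter is *d.
Continuing position by position gives *notiod; check it forward:
Dosolan: start from *notiod.
  rule 1: no change — notiod
  rule 2 (intervocalic lenition): notiod → nosiod
  rule 3 (unconditioned shift): nosiod → nosiot
  ⇒ Dosolan nosiot
Mitoren: *notiod
  notiod → notioz   [unconditioned shift]
  notioz → nodioz   [intervocalic voicing]
  giving Mitoren nodioz.
Only *notiod yields all of Dosolan nosiot, Mitoren nodioz.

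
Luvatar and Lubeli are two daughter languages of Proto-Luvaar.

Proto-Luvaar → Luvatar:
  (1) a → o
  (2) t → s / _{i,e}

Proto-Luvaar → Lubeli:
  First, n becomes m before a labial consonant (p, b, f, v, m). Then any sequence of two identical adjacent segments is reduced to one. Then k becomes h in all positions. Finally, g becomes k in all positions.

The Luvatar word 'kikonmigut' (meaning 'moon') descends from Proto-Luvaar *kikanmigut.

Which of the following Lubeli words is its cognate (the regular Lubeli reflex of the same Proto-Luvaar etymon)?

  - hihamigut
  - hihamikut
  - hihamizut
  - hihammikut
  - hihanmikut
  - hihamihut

hihamikut

Lubeli: *kikanmigut > kikammigut > kikamigut > hihamigut > hihamikut  (by nasal place assimilation, degemination, unconditioned shift, unconditioned shift)
The other candidates each miss or misapply at least one Lubeli change.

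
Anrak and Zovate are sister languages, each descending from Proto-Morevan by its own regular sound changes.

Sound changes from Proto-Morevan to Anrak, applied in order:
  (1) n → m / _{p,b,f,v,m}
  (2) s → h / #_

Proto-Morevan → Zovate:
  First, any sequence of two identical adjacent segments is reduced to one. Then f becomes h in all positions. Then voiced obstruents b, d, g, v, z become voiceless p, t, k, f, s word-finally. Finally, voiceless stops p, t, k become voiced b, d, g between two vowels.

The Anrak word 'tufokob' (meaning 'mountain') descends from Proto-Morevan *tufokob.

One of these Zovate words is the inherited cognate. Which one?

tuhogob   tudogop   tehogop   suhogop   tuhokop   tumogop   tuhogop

Zovate: *tufokob
  tufokob (rule 1 does not apply)
  tufokob → tuhokob   [unconditioned shift]
  tuhokob → tuhokop   [final devoicing]
  tuhokop → tuhogop   [intervocalic voicing]
  giving Zovate tuhogop.
Among the options, 'tuhogop' alone shows every Zovate change applied in order.

tuhogop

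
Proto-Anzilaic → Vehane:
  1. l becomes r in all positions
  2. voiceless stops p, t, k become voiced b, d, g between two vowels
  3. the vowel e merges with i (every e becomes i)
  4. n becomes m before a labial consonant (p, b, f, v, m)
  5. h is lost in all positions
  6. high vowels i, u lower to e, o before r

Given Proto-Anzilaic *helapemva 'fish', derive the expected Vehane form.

erabimva

Vehane: *helapemva > herapemva > herabemva > hirabimva > irabimva > erabimva  (by unconditioned shift, intervocalic voicing, vowel merger, h-loss, pre-rhotic lowering)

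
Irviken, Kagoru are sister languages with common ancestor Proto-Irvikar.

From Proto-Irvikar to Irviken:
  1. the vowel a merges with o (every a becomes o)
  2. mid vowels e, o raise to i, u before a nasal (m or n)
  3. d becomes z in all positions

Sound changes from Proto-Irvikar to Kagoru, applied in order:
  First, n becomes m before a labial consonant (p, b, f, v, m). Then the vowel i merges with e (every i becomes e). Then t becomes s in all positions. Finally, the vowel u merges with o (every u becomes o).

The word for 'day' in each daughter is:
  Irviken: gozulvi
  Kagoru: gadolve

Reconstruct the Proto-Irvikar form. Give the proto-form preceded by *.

Position 2: Irviken has o, Kagoru has a. Kagoru preserves a here (none of its changes turn any other segment into a), so the proto-segment is *a.
Position 7: Irviken has i, Kagoru has e. Taking the neighbouring segments as reconstructed: Irviken i can only go back to *i; Kagoru e could go back to *e or *i — the one source consistent with every daughter is *i.
Position 3: Irviken has z, Kagoru has d. Kagoru preserves d here (none of its changes turn any other segment into d), so the proto-segment is *d.
Continuing position by position gives *gadulvi; check it forward:
Irviken: *gadulvi > godulvi > gozulvi  (by vowel merger, unconditioned shift)
Kagoru: *gadulvi
  gadulvi (rule 1 does not apply)
  gadulvi → gadulve   [vowel merger]
  gadulve (rule 3 does not apply)
  gadulve → gadolve   [vowel merger]
  giving Kagoru gadolve.
Only *gadulvi yields all of Irviken gozulvi, Kagoru gadolve.

*gadulvi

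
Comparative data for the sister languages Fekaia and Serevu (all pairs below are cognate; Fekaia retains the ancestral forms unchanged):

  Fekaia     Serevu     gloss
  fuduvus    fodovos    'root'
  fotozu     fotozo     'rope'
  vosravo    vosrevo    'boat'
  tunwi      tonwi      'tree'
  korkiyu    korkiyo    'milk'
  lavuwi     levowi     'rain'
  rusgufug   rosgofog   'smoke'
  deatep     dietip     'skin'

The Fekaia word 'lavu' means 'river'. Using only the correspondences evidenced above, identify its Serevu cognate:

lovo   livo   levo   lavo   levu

levo

vosravo ~ vosrevo, lavuwi ~ levowi — Fekaia a corresponds to Serevu e after a consonant, before a labial obstruent.
fotozu ~ fotozo, korkiyu ~ korkiyo — Fekaia u corresponds to Serevu o word-finally.
Applying these to Fekaia 'lavu':
  lavu → levu   (a→e after a consonant, before a labial obstruent)
  levu → levo   (u→o word-finally)
So the Serevu cognate is 'levo'.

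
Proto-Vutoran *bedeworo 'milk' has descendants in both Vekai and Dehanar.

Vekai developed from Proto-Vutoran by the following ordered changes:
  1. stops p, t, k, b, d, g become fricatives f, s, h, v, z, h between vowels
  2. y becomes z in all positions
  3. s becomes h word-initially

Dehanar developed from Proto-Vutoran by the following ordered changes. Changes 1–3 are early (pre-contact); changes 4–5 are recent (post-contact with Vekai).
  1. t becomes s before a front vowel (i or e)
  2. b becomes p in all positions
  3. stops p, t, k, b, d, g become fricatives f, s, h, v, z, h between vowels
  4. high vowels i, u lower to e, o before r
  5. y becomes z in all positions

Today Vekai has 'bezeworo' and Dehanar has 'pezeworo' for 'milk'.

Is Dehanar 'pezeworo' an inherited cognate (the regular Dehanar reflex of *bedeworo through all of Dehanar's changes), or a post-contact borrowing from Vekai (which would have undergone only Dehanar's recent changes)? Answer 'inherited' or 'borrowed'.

inherited

If inherited, *bedeworo would pass through all of Dehanar's changes:
Dehanar: start from *bedeworo.
  rule 1: no change — bedeworo
  rule 2 (unconditioned shift): bedeworo → pedeworo
  rule 3 (intervocalic lenition): pedeworo → pezeworo
  rule 4: no change — pezeworo
  rule 5: no change — pezeworo
  ⇒ Dehanar pezeworo
If borrowed from Vekai 'bezeworo' after the early changes, it would undergo only the recent ones:
  rule 4 (pre-rhotic lowering): no change (bezeworo)
  rule 5 (unconditioned shift): no change (bezeworo)
  ⇒ as a loan: bezeworo
Dehanar 'pezeworo' matches the inherited outcome exactly, so it is an inherited cognate, not a loan.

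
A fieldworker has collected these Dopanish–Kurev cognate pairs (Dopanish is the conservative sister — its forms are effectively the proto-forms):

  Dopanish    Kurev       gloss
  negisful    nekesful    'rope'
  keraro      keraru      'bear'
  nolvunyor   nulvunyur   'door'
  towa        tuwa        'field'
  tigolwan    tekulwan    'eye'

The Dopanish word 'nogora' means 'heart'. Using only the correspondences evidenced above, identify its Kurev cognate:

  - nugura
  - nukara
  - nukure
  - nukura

nolvunyor ~ nulvunyur, towa ~ tuwa — Dopanish o corresponds to Kurev u after a consonant, before a consonant other than r, m, n, p, b, f, v.
tigolwan ~ tekulwan — Dopanish g corresponds to Kurev k between vowels (before a back vowel).
nolvunyor ~ nulvunyur — Dopanish o corresponds to Kurev u after a consonant, before r.
Applying these to Dopanish 'nogora':
  nogora → nugora   (o→u after a consonant, before a consonant other than r, m, n, p, b, f, v)
  nugora → nukora   (g→k between vowels (before a back vowel))
  nukora → nukura   (o→u after a consonant, before r)
So the Kurev cognate is 'nukura'.

nukura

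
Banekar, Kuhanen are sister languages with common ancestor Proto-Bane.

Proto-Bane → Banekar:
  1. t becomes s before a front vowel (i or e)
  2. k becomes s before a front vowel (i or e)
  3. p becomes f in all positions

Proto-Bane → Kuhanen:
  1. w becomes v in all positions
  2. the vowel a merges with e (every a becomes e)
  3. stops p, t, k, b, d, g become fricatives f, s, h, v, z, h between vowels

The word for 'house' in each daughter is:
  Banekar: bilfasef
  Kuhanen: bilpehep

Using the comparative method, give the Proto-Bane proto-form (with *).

*bilpakep

Position 5: Banekar has a, Kuhanen has e. Banekar preserves a here (none of its changes turn any other segment into a), so the proto-segment is *a.
Position 8: Banekar has f, Kuhanen has p. Kuhanen preserves p here (none of its changes turn any other segment into p), so the proto-segment is *p.
Continuing position by position gives *bilpakep; check it forward:
Banekar: *bilpakep > bilpasep > bilfasef  (by palatalisation, unconditioned shift)
Kuhanen: *bilpakep > bilpekep > bilpehep  (by vowel merger, intervocalic lenition)
*bilpakep is the unique common source.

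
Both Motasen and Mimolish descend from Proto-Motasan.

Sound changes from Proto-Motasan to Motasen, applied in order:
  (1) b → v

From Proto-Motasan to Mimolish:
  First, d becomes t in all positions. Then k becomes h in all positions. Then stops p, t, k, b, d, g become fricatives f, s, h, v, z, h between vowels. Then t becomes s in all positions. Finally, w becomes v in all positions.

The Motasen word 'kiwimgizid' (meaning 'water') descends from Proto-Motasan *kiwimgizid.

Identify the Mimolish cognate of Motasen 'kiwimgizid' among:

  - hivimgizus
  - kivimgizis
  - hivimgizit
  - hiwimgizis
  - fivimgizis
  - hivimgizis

hivimgizis

Mimolish: *kiwimgizid > kiwimgizit > hiwimgizit > hiwimgizis > hivimgizis  (by unconditioned shift, unconditioned shift, unconditioned shift, unconditioned shift)
Only 'hivimgizis' matches the regular Mimolish development of *kiwimgizid.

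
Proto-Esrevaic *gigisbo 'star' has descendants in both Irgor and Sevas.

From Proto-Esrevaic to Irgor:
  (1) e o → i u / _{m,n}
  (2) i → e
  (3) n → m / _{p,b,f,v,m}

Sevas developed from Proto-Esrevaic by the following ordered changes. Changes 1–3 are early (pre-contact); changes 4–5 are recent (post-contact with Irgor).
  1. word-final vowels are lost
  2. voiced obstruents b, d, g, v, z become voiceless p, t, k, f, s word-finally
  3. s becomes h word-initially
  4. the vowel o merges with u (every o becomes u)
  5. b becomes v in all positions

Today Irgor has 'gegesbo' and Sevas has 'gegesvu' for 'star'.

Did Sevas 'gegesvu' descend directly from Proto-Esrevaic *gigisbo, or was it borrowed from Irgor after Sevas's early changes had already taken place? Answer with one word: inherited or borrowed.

If inherited, *gigisbo would pass through all of Sevas's changes:
Sevas: *gigisbo > gigisb > gigisp  (by apocope, final devoicing)
If borrowed from Irgor 'gegesbo' after the early changes, it would undergo only the recent ones:
  rule 4 (vowel merger): gegesbo → gegesbu
  rule 5 (unconditioned shift): gegesbu → gegesvu
  ⇒ as a loan: gegesvu
Sevas 'gegesvu' matches the loan outcome 'gegesvu', not the inherited 'gigisp' — it skipped the early Sevas changes, so it was borrowed from Irgor.

borrowed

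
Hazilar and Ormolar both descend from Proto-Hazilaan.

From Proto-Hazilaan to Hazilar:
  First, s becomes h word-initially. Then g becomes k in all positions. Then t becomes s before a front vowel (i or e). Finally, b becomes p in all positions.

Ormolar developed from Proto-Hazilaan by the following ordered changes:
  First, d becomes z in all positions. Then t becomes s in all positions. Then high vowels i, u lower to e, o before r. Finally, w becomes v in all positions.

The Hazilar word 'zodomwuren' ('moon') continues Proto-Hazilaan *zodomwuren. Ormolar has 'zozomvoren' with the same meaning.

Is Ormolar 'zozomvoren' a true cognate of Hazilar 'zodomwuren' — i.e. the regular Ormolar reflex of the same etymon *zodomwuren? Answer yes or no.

Derive the expected Ormolar reflex of *zodomwuren:
Ormolar: start from *zodomwuren.
  rule 1 (unconditioned shift): zodomwuren → zozomwuren
  rule 2: no change — zozomwuren
  rule 3 (pre-rhotic lowering): zozomwuren → zozomworen
  rule 4 (unconditioned shift): zozomworen → zozomvoren
  ⇒ Ormolar zozomvoren
Ormolar 'zozomvoren' matches the regular reflex exactly, so the pair is cognate.

yes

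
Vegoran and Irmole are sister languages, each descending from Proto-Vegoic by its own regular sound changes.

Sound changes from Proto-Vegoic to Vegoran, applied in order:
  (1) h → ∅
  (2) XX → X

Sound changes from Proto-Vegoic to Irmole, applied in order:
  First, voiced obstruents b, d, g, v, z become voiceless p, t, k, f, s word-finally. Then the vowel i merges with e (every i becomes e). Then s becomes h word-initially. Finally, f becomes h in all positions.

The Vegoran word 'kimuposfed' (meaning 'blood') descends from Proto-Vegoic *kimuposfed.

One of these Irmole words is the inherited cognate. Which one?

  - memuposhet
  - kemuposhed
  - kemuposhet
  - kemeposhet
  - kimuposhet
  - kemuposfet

Irmole: start from *kimuposfed.
  rule 1 (final devoicing): kimuposfed → kimuposfet
  rule 2 (vowel merger): kimuposfet → kemuposfet
  rule 3: no change — kemuposfet
  rule 4 (unconditioned shift): kemuposfet → kemuposhet
  ⇒ Irmole kemuposhet
Among the options, 'kemuposhet' alone shows every Irmole change applied in order.

kemuposhet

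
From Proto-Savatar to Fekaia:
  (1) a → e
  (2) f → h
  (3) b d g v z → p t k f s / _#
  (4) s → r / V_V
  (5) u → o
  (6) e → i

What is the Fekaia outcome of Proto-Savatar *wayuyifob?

Fekaia: start from *wayuyifob.
  rule 1 (vowel merger): wayuyifob → weyuyifob
  rule 2 (unconditioned shift): weyuyifob → weyuyihob
  rule 3 (final devoicing): weyuyihob → weyuyihop
  rule 4: no change — weyuyihop
  rule 5 (vowel merger): weyuyihop → weyoyihop
  rule 6 (vowel merger): weyoyihop → wiyoyihop
  ⇒ Fekaia wiyoyihop

wiyoyihop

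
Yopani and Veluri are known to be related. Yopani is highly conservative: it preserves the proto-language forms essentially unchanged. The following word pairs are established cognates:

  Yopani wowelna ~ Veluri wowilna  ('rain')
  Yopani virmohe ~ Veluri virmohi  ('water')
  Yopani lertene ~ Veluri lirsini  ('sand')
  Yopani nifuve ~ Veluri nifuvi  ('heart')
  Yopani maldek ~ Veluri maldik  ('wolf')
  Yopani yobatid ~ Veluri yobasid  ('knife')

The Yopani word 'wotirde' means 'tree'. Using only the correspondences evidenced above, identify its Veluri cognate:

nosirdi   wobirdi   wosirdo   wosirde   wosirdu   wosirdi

wosirdi

yobatid ~ yobasid — Yopani t corresponds to Veluri s between vowels (before a front vowel).
virmohe ~ virmohi, lertene ~ lirsini — Yopani e corresponds to Veluri i word-finally.
Applying these to Yopani 'wotirde':
  wotirde → wosirde   (t→s between vowels (before a front vowel))
  wosirde → wosirdi   (e→i word-finally)
So the Veluri cognate is 'wosirdi'.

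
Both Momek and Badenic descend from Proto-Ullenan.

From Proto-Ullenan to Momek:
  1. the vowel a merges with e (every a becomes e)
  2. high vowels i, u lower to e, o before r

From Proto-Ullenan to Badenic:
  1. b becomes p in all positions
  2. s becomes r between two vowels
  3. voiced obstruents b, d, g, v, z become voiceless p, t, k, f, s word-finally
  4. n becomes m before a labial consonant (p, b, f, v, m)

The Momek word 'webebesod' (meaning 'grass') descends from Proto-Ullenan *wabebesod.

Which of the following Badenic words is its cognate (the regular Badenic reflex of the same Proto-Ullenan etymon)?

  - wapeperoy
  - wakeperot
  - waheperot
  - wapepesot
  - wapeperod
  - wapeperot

Badenic: *wabebesod
  wabebesod → wapepesod   [unconditioned shift]
  wapepesod → wapeperod   [rhotacism]
  wapeperod → wapeperot   [final devoicing]
  wapeperot (rule 4 does not apply)
  giving Badenic wapeperot.
Only 'wapeperot' matches the regular Badenic development of *wabebesod.

wapeperot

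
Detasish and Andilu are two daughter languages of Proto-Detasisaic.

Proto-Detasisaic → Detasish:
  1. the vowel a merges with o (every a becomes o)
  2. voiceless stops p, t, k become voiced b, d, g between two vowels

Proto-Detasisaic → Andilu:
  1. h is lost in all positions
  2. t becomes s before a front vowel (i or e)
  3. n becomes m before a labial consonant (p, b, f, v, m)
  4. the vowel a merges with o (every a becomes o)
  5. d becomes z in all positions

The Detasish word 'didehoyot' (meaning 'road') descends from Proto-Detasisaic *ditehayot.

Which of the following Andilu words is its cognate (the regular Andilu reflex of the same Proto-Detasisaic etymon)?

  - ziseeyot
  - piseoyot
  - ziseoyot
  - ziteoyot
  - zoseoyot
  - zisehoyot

Andilu: start from *ditehayot.
  rule 1 (h-loss): ditehayot → diteayot
  rule 2 (palatalisation): diteayot → diseayot
  rule 3: no change — diseayot
  rule 4 (vowel merger): diseayot → diseoyot
  rule 5 (unconditioned shift): diseoyot → ziseoyot
  ⇒ Andilu ziseoyot
Among the options, 'ziseoyot' alone shows every Andilu change applied in order.

ziseoyot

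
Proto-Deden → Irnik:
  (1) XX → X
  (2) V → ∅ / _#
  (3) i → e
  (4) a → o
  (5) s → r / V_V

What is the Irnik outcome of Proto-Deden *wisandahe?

werondoh

Irnik: start from *wisandahe.
  rule 1: no change — wisandahe
  rule 2 (apocope): wisandahe → wisandah
  rule 3 (vowel merger): wisandah → wesandah
  rule 4 (vowel merger): wesandah → wesondoh
  rule 5 (rhotacism): wesondoh → werondoh
  ⇒ Irnik werondoh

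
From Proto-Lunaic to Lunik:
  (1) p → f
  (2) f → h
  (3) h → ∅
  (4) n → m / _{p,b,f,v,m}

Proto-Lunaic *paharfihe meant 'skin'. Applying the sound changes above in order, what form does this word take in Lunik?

aarie

Lunik: start from *paharfihe.
  rule 1 (unconditioned shift): paharfihe → faharfihe
  rule 2 (unconditioned shift): faharfihe → haharhihe
  rule 3 (h-loss): haharhihe → aarie
  rule 4: no change — aarie
  ⇒ Lunik aarie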